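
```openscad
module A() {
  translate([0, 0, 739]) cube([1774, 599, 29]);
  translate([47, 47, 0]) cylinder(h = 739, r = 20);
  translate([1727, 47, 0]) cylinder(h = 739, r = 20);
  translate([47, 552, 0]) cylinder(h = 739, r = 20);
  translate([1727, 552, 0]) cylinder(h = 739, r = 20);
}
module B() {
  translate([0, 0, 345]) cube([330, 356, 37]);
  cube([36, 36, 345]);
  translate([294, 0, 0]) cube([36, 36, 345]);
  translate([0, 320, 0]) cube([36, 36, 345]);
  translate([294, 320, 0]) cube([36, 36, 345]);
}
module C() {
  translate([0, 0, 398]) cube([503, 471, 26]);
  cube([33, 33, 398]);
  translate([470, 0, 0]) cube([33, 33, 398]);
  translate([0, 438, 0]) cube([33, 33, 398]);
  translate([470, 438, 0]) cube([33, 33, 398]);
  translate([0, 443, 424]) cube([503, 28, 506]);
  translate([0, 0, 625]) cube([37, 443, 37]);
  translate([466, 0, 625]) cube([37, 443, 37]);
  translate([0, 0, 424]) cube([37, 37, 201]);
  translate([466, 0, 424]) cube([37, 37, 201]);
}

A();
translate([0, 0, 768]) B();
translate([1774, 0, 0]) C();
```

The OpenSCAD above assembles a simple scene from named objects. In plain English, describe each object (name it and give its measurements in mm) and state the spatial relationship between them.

A is a table with a 1774×599 mm rectangular top, 29 mm thick, top surface at z = 768 mm, supported by four round legs of 40 mm diameter, each leg's bounding box inset 27 mm from the nearest pair of top edges, running from the floor.

B is a four-legged stool. The seat is 330×356 mm, 37 mm thick, top at z = 382 mm. It stands on four square legs, each 36×36 mm in cross-section, from z = 0 to the seat underside, each flush with a corner of the seat.

C is a chair: 503×471 mm seat, 26 mm thick, top at z = 424 mm, on four 33 mm square corner legs flush with the seat edges. A 28 mm thick backrest slab spans the full seat width, extending 506 mm above the seat top, its back face flush with the seat's +y edge. Two armrests of 37×37 mm section run along each side from the seat's front edge to the front of the backrest, top faces 238 mm above the seat top and outer faces flush with the seat's x-edges; a 37×37 mm post under the front of each armrest stands on the seat at the front corner.

The stool is on top of the table. The chair is against the table's +x side, with their −y faces flush.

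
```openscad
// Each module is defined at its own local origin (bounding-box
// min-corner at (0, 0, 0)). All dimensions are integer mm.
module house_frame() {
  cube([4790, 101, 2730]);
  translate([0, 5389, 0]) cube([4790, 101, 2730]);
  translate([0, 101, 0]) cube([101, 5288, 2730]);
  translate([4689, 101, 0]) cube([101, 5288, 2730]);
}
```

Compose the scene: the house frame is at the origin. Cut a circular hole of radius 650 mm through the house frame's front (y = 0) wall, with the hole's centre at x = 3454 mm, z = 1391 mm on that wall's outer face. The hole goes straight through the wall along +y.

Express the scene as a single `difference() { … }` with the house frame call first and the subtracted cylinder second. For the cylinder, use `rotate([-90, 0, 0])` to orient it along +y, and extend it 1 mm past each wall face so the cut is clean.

difference() {
  house_frame();
  translate([3454, -1, 1391]) rotate([-90, 0, 0]) cylinder(h = 103, r = 650);
}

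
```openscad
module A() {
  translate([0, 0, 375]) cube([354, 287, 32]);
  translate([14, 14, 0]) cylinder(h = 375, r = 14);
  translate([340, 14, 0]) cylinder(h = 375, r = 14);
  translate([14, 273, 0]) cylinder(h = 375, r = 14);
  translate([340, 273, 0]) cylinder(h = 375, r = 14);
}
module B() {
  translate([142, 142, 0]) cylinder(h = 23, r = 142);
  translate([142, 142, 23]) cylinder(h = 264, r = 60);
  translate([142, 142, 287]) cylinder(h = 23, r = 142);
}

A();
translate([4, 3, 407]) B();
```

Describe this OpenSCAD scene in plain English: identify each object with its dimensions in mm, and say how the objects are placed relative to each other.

A is a four-legged stool. The seat is 354×287 mm, 32 mm thick, top at z = 407 mm. It stands on four round legs, each 28 mm in diameter, from z = 0 to the seat underside, each leg's axis is inset half a diameter from the nearest pair of seat edges (so the leg's bounding box is flush with the corner).

B is a spool: two coaxial disc flanges of radius 142 mm and thickness 23 mm, joined by a core cylinder of radius 60 mm and height 264 mm. The lower flange rests on z = 0 and the three cylinders share a vertical axis.

The spool is on top of the stool.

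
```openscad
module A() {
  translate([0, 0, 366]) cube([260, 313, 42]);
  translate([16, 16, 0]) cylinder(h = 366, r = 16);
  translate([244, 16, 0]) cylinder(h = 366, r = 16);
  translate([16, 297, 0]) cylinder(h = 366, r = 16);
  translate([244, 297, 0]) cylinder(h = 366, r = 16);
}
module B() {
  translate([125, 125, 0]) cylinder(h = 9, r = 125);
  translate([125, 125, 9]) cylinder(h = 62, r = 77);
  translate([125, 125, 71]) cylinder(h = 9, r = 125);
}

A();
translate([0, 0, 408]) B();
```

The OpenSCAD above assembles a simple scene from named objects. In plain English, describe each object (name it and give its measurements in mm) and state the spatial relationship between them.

A is a four-legged stool. The seat is a 260×313×42 mm slab whose top surface is at z = 408 mm; four round legs, each 32 mm in diameter, run from the floor (z = 0) to the underside of the seat, each leg's axis is inset half a diameter from the nearest pair of seat edges (so the leg's bounding box is flush with the corner).

B is a spool: two coaxial disc flanges of radius 125 mm and thickness 9 mm, joined by a core cylinder of radius 77 mm and height 62 mm. The lower flange rests on z = 0 and the three cylinders share a vertical axis.

The spool is on top of the stool.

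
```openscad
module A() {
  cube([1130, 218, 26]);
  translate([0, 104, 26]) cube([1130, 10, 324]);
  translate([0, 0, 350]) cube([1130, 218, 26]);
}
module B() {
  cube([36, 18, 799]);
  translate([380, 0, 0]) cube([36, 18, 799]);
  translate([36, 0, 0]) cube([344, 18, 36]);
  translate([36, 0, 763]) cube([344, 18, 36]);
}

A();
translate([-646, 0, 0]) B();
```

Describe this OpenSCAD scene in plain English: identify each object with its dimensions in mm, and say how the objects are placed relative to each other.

A is an I-beam lying along x, 1130 mm long. Overall section height 376 mm. Two flanges 218 mm wide (y) and 26 mm thick, one on the floor and one at the top; a web 10 mm thick runs between them, centred on the flange width.

B is a rectangular picture frame lying in the x–z plane (depth along y). The opening is 344 mm wide (x) by 727 mm tall (z), surrounded by a border 36 mm wide on all four sides. The frame is 18 mm deep and is made of two full-height vertical stiles with two horizontal rails fitted between them.

The picture frame is on the floor beside the I-beam on its −x side.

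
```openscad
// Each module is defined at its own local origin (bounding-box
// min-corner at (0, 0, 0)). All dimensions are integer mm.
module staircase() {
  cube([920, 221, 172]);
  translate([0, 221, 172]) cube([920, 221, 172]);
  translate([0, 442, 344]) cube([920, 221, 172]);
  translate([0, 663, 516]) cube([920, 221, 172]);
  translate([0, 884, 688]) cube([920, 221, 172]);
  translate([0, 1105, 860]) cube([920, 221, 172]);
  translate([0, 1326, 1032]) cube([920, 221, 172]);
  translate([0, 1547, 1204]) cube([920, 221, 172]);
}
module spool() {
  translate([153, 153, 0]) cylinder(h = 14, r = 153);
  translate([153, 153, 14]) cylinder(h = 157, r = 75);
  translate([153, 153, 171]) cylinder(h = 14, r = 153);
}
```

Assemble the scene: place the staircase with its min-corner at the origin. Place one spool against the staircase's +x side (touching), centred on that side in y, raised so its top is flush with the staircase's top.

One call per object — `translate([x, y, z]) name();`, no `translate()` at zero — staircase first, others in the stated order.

staircase();
translate([920, 731, 1191]) spool();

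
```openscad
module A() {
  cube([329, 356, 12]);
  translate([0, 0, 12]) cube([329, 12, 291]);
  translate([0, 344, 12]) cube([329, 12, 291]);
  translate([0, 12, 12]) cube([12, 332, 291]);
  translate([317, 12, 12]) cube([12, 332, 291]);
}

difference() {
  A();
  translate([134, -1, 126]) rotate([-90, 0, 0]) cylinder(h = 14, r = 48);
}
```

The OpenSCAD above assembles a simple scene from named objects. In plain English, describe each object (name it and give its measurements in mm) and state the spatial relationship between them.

A is an open storage box with external size 329×356×303 mm and wall thickness 12 mm (the base is also 12 mm thick). The base covers the whole footprint; the four walls stand on the base, with the y-facing walls full-width and the x-facing walls fitting between their inner faces.

The open box has a circular hole of radius 48 mm through its front wall, centred at (x = 134, z = 126).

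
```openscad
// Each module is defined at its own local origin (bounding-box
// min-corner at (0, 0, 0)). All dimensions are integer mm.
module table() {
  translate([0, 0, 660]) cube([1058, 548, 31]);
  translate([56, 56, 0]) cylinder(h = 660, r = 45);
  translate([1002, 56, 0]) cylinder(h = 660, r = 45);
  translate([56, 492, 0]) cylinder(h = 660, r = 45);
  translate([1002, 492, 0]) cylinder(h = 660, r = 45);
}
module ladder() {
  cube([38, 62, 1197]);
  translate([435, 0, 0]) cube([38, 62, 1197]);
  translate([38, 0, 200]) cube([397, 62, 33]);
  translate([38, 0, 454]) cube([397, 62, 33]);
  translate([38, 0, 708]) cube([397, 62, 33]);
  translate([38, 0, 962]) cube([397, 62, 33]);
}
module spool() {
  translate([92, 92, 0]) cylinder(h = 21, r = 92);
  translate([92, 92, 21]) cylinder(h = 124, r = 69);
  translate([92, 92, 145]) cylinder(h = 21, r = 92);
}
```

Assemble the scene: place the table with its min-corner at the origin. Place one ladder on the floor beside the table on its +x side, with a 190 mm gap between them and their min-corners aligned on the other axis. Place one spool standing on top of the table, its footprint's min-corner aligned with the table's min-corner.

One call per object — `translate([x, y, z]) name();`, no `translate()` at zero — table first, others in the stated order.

table();
translate([1248, 0, 0]) ladder();
translate([0, 0, 691]) spool();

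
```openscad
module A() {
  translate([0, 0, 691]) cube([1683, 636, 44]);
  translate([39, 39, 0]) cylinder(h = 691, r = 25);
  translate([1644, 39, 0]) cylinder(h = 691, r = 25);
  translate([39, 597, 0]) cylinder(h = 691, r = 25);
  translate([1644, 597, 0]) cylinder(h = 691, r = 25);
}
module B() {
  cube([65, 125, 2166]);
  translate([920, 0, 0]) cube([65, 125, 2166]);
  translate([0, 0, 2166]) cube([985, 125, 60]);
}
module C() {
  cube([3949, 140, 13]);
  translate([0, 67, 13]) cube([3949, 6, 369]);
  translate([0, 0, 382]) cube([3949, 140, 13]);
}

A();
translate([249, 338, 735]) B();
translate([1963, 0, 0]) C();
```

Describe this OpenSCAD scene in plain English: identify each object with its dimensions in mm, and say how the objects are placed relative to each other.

A is a rectangular dining table. The top is 1683×636×44 mm with its upper surface at z = 735 mm. It stands on four round legs of 50 mm diameter, each leg's bounding box inset 14 mm from the nearest pair of top edges, running from the floor to the underside of the top.

B is a rectangular door frame: two vertical jambs of 65×125 mm section, 2166 mm tall, with a clear opening 855 mm wide between their inner faces. A header 60 mm tall and 125 mm deep lies on top of the jambs and spans the full outside width.

C is an I-beam lying along x, 3949 mm long. Overall section height 395 mm. Two flanges 140 mm wide (y) and 13 mm thick, one on the floor and one at the top; a web 6 mm thick runs between them, centred on the flange width.

The door frame is on top of the table. The I-beam is on the floor beside the table on its +x side.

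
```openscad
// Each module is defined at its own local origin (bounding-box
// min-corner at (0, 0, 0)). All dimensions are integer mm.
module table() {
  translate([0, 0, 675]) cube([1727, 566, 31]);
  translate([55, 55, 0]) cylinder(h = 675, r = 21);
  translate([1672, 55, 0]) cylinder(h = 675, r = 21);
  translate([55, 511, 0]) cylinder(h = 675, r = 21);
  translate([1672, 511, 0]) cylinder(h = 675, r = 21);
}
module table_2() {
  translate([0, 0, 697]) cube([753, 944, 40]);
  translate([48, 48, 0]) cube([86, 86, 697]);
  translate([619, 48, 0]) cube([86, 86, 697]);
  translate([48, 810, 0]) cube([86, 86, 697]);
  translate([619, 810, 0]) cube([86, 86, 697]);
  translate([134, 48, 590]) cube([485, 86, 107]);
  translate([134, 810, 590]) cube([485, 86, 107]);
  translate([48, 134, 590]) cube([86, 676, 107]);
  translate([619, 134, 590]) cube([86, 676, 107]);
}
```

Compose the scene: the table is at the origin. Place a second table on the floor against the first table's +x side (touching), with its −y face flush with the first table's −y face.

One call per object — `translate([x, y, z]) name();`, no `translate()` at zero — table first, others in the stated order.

table();
translate([1727, 0, 0]) table_2();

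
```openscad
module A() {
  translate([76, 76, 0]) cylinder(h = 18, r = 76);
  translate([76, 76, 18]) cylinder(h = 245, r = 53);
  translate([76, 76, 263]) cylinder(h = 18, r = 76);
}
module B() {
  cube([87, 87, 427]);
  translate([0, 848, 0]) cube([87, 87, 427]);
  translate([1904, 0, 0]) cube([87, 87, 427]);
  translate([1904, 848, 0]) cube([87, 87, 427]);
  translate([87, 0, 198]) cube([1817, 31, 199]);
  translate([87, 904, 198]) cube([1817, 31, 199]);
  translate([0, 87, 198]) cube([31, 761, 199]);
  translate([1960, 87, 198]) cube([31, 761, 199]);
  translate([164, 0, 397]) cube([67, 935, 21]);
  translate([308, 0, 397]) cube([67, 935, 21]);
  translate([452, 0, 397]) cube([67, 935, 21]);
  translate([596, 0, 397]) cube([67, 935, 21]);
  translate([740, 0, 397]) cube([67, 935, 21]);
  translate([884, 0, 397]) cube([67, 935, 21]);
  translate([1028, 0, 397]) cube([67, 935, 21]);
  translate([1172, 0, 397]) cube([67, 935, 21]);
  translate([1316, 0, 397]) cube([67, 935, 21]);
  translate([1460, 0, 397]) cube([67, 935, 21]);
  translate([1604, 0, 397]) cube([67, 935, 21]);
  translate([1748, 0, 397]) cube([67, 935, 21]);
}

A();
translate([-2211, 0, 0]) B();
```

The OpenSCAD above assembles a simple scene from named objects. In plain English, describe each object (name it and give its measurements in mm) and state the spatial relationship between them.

A is a spool: two coaxial disc flanges of radius 76 mm and thickness 18 mm, joined by a core cylinder of radius 53 mm and height 245 mm. The lower flange rests on z = 0 and the three cylinders share a vertical axis.

B is a bed frame 1991 mm long (x) by 935 mm wide (y). Four 87×87 mm corner posts, 427 mm tall, at the corners of the footprint. Four rails of 31 mm thickness and 199 mm height run between adjacent posts with their undersides at z = 198 mm, their outer faces flush with the outside of the frame (the two x-running rails run between the posts' inner faces; the two y-running rails run between the posts' inner faces). 12 slats, each 67 mm wide (x) and 21 mm thick, lie across the top of the two x-running rails, running the full 935 mm width of the frame in y; the slats are evenly spaced along x between the inner faces of the end posts with equal gaps (rounded down to the nearest mm) at the −x end and between each pair — any rounding remainder accumulates at the +x end.

The bed frame is on the floor beside the spool on its −x side.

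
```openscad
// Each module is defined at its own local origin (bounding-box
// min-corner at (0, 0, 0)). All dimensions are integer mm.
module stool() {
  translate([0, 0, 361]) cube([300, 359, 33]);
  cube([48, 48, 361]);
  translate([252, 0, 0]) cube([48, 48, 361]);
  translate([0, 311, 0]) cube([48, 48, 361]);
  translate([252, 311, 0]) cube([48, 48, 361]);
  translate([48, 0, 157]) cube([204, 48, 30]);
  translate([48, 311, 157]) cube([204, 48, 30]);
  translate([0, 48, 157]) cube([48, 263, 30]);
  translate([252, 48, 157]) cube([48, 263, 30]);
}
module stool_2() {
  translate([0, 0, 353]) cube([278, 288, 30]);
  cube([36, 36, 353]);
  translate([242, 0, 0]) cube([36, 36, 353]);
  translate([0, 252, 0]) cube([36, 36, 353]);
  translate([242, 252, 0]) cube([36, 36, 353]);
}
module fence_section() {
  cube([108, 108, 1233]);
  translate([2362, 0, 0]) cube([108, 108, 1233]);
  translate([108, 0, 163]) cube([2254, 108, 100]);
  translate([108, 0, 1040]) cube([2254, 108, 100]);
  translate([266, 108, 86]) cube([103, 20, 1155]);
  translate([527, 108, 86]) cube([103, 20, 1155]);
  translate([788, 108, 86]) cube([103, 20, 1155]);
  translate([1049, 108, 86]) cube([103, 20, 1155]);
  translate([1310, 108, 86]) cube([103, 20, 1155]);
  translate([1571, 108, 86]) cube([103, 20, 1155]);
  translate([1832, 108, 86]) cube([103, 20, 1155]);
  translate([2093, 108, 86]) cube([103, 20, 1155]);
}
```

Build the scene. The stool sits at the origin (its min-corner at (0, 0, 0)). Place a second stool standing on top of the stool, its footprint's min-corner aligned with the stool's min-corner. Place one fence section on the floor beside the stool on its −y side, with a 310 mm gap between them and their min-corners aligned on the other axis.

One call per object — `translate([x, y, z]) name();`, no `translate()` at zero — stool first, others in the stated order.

stool();
translate([0, 0, 394]) stool_2();
translate([0, -438, 0]) fence_section();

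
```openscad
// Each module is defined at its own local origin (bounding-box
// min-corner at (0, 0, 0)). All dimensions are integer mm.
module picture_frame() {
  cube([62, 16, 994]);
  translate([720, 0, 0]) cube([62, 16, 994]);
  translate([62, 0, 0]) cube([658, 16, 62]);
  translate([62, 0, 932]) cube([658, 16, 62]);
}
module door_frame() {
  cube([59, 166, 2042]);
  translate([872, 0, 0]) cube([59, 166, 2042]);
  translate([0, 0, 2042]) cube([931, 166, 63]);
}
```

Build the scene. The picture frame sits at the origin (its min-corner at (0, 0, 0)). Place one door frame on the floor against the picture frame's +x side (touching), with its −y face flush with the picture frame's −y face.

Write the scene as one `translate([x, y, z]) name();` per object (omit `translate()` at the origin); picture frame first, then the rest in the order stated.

picture_frame();
translate([782, 0, 0]) door_frame();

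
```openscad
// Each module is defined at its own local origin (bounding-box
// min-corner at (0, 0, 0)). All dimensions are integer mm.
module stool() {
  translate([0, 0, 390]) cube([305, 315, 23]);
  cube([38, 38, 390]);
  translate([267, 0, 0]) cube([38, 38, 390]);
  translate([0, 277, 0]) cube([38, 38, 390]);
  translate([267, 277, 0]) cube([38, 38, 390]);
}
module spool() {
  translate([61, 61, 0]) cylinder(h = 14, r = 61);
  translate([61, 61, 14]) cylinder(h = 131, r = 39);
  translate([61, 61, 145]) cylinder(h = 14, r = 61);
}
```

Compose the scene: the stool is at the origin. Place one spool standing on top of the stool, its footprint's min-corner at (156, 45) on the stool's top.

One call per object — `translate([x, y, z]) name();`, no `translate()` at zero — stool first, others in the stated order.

stool();
translate([156, 45, 413]) spool();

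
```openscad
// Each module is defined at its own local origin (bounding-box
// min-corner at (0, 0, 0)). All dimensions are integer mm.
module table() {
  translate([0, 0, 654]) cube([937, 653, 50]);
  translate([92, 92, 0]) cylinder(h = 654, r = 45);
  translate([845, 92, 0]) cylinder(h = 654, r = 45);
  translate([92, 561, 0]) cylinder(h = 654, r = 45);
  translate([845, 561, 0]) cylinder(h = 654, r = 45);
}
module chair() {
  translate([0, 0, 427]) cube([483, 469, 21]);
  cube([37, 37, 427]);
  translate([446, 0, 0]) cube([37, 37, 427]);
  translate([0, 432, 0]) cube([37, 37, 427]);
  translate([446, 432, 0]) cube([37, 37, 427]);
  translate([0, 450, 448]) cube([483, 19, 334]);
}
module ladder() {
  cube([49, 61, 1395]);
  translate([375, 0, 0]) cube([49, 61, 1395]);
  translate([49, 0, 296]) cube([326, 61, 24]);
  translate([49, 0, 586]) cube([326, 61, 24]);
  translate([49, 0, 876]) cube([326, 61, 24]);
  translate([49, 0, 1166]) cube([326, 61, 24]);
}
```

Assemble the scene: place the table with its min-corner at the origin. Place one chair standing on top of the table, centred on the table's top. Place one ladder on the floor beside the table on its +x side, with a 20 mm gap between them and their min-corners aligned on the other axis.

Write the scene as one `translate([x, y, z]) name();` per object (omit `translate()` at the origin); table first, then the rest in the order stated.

table();
translate([227, 92, 704]) chair();
translate([957, 0, 0]) ladder();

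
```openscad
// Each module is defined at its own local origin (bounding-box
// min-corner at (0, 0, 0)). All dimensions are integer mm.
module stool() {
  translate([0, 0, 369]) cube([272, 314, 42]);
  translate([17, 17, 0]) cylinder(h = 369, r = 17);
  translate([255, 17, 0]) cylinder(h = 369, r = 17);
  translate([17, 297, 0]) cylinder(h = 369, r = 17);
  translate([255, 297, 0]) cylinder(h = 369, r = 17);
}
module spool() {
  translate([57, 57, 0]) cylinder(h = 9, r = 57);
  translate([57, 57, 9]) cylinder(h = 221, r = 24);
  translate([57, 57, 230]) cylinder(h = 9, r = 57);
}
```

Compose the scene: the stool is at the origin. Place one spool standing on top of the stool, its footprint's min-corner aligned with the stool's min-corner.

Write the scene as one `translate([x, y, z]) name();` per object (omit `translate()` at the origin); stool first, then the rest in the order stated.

stool();
translate([0, 0, 411]) spool();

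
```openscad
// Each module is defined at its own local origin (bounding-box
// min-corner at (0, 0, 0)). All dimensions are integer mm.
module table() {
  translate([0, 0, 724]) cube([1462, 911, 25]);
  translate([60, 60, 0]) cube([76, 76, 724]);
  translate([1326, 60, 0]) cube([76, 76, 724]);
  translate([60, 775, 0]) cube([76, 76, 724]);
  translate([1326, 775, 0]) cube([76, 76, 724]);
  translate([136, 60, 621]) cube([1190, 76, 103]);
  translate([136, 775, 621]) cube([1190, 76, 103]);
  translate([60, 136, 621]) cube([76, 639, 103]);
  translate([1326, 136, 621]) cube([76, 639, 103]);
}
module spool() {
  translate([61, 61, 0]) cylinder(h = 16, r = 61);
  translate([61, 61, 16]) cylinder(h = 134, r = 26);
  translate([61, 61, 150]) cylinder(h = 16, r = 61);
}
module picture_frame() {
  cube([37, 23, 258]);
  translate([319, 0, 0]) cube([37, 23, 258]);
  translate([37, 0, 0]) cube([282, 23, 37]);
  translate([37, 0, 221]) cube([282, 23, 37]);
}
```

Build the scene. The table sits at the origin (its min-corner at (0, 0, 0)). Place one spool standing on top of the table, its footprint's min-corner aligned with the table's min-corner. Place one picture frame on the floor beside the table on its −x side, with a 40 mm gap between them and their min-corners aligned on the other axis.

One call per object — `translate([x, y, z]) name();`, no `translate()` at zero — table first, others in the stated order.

table();
translate([0, 0, 749]) spool();
translate([-396, 0, 0]) picture_frame();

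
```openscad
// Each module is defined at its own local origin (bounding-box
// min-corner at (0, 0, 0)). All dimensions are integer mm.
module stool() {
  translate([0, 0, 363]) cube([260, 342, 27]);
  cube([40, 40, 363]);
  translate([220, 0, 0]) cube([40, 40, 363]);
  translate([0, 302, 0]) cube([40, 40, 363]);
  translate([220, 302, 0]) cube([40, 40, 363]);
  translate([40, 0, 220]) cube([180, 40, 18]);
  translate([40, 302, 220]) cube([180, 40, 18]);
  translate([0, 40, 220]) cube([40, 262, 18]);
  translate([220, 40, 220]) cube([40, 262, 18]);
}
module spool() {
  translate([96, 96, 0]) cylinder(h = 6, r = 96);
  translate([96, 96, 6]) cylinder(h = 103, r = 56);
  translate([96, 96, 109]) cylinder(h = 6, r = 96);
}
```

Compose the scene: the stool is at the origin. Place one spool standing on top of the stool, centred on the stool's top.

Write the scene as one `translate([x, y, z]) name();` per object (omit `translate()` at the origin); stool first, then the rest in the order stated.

stool();
translate([34, 75, 390]) spool();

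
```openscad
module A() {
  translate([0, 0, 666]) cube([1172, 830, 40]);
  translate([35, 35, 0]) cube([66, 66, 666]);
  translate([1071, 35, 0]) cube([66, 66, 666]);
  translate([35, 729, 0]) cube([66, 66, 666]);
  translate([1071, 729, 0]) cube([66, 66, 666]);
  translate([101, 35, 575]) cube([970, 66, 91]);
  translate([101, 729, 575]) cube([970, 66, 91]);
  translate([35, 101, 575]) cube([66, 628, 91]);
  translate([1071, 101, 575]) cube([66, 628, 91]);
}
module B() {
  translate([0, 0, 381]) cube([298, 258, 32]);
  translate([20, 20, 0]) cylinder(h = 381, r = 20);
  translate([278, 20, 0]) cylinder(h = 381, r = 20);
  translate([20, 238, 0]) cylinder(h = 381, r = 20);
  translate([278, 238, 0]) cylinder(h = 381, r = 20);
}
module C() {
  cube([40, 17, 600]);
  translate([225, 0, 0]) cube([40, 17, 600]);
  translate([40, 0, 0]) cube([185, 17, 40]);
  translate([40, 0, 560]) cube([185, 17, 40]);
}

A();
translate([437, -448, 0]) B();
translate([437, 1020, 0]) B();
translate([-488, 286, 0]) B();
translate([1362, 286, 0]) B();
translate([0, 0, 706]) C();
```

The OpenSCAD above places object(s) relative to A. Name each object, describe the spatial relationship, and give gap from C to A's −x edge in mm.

The picture frame's min-x is at 0; the table's min-x is 0; gap = 0 mm.

A is a table. B is a stool. C is a picture frame. Four stools sit around the table at the −y, +y, −x, +x sides. The picture frame is on top of the table. The gap from the picture frame to the table's −x edge is 0 mm.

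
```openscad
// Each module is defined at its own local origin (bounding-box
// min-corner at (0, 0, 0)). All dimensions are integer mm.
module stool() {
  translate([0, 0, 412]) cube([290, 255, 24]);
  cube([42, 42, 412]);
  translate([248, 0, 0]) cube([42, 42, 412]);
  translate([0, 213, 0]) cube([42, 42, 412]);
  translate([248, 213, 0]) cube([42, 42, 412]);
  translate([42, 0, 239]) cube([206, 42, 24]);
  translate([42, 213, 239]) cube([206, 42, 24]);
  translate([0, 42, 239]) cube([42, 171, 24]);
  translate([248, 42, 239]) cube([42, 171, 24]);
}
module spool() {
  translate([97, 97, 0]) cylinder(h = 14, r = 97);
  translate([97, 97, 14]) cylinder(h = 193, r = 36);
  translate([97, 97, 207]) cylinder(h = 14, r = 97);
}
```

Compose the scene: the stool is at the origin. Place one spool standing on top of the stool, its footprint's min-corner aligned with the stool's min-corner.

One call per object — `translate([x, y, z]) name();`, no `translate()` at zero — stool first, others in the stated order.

stool();
translate([0, 0, 436]) spool();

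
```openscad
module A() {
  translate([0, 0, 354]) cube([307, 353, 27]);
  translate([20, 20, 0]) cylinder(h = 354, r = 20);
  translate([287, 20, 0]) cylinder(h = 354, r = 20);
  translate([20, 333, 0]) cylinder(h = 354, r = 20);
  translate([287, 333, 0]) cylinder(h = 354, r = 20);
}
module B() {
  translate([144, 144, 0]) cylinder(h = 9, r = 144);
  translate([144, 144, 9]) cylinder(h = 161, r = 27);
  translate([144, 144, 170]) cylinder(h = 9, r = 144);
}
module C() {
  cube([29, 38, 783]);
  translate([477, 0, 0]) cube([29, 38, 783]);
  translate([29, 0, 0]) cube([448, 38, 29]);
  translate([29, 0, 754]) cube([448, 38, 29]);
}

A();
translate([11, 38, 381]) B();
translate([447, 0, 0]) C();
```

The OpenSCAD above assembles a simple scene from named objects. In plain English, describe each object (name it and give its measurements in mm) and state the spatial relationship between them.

A is a four-legged stool. The seat is 307×353 mm, 27 mm thick, top at z = 381 mm. It stands on four round legs, each 40 mm in diameter, from z = 0 to the seat underside, each leg's axis is inset half a diameter from the nearest pair of seat edges (so the leg's bounding box is flush with the corner).

B is a spool: two coaxial disc flanges of radius 144 mm and thickness 9 mm, joined by a core cylinder of radius 27 mm and height 161 mm. The lower flange rests on z = 0 and the three cylinders share a vertical axis.

C is a rectangular picture frame lying in the x–z plane (depth along y). The opening is 448 mm wide (x) by 725 mm tall (z), surrounded by a border 29 mm wide on all four sides. The frame is 38 mm deep and is made of two full-height vertical stiles with two horizontal rails fitted between them.

The spool is on top of the stool. The picture frame is on the floor beside the stool on its +x side.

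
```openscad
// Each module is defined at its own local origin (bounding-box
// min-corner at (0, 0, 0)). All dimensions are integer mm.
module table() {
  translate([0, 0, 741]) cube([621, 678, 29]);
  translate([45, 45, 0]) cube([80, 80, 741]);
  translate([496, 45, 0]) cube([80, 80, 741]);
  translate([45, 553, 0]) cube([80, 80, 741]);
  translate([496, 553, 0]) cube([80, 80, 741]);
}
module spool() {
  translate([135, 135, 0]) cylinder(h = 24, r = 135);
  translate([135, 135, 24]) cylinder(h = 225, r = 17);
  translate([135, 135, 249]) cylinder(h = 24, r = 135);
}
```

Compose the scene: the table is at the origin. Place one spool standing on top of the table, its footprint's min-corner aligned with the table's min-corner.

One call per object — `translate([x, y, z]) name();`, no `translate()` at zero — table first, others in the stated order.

table();
translate([0, 0, 770]) spool();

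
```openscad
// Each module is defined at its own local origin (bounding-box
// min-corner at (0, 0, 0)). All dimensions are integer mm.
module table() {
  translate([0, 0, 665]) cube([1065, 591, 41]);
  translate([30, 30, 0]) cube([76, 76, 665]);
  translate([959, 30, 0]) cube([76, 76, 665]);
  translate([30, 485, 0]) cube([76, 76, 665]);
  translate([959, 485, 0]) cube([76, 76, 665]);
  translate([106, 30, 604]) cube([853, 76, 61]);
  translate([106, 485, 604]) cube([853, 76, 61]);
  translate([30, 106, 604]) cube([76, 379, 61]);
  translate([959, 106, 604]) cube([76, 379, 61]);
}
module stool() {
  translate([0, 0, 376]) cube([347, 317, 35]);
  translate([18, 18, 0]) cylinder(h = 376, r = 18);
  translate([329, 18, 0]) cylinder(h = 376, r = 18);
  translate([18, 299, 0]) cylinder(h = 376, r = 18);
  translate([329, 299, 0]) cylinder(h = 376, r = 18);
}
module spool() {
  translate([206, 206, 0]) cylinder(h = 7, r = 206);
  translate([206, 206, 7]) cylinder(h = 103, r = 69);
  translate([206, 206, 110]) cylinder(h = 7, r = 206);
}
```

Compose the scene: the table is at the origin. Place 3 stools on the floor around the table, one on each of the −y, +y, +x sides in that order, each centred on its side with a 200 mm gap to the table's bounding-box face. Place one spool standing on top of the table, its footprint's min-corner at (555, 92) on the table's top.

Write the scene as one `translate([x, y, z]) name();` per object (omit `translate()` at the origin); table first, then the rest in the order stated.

table();
translate([359, -517, 0]) stool();
translate([359, 791, 0]) stool();
translate([1265, 137, 0]) stool();
translate([555, 92, 706]) spool();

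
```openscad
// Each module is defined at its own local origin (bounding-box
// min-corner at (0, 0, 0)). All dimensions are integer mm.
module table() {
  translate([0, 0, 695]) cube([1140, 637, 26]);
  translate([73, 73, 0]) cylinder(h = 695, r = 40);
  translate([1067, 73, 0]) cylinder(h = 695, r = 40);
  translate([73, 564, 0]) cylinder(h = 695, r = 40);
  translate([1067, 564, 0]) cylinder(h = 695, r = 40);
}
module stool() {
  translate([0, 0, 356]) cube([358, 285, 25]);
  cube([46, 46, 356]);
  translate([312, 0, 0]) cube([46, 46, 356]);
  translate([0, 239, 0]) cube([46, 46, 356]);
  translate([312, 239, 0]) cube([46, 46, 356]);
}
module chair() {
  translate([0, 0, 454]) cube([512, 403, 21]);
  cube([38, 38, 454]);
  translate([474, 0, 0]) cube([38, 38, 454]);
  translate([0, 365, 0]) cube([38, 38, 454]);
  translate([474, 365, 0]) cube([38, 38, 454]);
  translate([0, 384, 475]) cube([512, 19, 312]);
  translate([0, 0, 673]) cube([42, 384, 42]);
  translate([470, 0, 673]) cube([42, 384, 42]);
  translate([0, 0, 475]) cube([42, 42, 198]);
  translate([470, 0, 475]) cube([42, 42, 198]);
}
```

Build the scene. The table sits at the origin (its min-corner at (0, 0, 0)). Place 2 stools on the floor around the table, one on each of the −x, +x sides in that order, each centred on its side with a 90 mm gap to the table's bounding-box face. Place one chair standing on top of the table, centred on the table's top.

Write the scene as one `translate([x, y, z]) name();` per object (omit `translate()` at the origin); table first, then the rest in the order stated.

table();
translate([-448, 176, 0]) stool();
translate([1230, 176, 0]) stool();
translate([314, 117, 721]) chair();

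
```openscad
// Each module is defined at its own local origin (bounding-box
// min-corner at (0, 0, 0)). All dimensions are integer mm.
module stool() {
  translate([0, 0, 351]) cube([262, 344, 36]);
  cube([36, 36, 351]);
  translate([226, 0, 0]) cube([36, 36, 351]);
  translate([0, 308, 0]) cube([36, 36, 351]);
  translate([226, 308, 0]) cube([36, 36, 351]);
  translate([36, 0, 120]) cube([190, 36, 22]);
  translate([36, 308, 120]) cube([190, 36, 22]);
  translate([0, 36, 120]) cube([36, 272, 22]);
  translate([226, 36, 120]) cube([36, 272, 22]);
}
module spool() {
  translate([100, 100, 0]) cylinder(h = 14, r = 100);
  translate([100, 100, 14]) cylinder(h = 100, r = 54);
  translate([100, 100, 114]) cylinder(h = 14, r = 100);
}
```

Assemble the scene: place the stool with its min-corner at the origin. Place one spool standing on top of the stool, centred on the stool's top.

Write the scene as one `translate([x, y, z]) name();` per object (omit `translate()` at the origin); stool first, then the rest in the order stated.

stool();
translate([31, 72, 387]) spool();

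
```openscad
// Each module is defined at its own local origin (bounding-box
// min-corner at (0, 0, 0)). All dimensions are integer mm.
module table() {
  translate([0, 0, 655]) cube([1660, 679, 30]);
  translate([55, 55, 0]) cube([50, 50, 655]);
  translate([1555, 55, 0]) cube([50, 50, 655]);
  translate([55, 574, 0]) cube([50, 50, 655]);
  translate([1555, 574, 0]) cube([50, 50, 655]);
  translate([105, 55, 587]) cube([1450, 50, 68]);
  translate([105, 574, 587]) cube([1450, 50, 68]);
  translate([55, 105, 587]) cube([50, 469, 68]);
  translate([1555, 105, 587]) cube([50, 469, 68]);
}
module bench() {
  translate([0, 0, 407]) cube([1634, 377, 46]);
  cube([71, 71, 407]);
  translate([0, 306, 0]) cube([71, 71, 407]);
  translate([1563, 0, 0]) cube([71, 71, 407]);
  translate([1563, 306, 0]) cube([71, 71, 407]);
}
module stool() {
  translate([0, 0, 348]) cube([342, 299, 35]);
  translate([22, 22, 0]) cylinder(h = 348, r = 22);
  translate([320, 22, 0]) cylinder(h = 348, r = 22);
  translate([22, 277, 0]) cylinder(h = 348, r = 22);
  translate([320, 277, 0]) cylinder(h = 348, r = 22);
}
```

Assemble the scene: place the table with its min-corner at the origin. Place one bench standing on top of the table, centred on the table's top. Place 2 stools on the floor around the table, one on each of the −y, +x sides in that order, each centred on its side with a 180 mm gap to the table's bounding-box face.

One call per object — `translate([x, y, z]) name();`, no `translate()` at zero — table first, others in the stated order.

table();
translate([13, 151, 685]) bench();
translate([659, -479, 0]) stool();
translate([1840, 190, 0]) stool();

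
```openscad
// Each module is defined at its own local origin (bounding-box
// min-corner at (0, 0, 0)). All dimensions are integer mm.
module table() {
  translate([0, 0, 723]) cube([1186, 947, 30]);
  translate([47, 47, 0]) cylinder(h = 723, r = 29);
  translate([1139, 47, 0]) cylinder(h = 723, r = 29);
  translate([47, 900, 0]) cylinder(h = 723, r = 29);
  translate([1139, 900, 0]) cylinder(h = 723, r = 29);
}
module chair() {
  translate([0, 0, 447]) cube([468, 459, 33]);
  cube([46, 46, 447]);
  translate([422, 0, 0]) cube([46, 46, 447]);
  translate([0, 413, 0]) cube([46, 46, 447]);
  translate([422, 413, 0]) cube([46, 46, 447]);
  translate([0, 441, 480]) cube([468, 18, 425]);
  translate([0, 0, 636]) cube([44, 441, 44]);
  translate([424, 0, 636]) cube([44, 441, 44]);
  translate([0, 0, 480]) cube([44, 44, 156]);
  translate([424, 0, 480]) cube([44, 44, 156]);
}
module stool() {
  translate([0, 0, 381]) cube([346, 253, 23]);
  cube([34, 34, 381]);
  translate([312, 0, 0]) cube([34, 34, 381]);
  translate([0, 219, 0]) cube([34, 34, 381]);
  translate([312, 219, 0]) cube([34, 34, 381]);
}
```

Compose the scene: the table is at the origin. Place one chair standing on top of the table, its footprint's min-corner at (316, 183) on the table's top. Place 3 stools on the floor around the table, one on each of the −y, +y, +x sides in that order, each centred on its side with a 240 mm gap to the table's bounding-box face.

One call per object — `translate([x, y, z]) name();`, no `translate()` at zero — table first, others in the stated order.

table();
translate([316, 183, 753]) chair();
translate([420, -493, 0]) stool();
translate([420, 1187, 0]) stool();
translate([1426, 347, 0]) stool();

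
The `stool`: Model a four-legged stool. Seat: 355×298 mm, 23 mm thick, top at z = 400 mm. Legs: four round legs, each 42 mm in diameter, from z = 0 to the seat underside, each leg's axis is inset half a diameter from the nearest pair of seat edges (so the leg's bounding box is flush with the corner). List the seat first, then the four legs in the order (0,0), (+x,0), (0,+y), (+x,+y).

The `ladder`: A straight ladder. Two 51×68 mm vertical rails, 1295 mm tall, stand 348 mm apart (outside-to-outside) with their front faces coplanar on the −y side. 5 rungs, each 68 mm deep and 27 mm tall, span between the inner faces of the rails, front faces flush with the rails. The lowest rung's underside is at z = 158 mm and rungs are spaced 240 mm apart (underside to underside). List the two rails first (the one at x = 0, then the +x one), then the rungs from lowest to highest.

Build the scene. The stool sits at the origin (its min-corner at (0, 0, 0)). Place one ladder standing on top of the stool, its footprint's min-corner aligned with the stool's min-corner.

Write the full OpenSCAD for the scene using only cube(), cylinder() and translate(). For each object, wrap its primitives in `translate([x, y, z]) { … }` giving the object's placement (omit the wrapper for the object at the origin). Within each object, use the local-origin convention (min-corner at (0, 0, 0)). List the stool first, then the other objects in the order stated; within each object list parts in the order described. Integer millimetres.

translate([0, 0, 377]) cube([355, 298, 23]);
translate([21, 21, 0]) cylinder(h = 377, r = 21);
translate([334, 21, 0]) cylinder(h = 377, r = 21);
translate([21, 277, 0]) cylinder(h = 377, r = 21);
translate([334, 277, 0]) cylinder(h = 377, r = 21);
translate([0, 0, 400]) {
  cube([51, 68, 1295]);
  translate([297, 0, 0]) cube([51, 68, 1295]);
  translate([51, 0, 158]) cube([246, 68, 27]);
  translate([51, 0, 398]) cube([246, 68, 27]);
  translate([51, 0, 638]) cube([246, 68, 27]);
  translate([51, 0, 878]) cube([246, 68, 27]);
  translate([51, 0, 1118]) cube([246, 68, 27]);
}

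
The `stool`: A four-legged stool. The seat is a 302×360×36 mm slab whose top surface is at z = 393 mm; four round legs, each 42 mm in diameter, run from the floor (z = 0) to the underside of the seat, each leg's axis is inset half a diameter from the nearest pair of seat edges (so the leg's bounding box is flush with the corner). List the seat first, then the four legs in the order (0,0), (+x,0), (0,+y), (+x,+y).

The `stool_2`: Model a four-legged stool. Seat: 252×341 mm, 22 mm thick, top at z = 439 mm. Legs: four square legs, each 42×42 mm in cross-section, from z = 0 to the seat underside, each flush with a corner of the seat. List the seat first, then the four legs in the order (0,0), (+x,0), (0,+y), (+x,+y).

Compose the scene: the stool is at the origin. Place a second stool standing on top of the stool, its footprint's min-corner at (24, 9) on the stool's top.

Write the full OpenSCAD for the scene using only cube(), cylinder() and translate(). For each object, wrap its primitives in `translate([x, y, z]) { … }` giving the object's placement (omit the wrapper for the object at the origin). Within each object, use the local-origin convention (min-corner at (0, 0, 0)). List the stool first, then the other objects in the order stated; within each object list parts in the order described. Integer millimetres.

translate([0, 0, 357]) cube([302, 360, 36]);
translate([21, 21, 0]) cylinder(h = 357, r = 21);
translate([281, 21, 0]) cylinder(h = 357, r = 21);
translate([21, 339, 0]) cylinder(h = 357, r = 21);
translate([281, 339, 0]) cylinder(h = 357, r = 21);
translate([24, 9, 393]) {
  translate([0, 0, 417]) cube([252, 341, 22]);
  cube([42, 42, 417]);
  translate([210, 0, 0]) cube([42, 42, 417]);
  translate([0, 299, 0]) cube([42, 42, 417]);
  translate([210, 299, 0]) cube([42, 42, 417]);
}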